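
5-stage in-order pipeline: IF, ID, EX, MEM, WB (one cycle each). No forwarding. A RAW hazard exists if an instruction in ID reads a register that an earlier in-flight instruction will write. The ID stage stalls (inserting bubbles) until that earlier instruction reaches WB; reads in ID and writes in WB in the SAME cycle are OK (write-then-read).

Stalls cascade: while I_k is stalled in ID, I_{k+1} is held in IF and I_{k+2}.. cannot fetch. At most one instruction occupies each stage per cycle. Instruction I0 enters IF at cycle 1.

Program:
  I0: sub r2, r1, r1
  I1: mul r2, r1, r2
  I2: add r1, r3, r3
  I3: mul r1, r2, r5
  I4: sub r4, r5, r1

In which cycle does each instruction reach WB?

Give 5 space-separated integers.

Answer: 5 8 9 11 14

Derivation:
I0 sub r2 <- r1,r1: IF@1 ID@2 stall=0 (-) EX@3 MEM@4 WB@5
I1 mul r2 <- r1,r2: IF@2 ID@3 stall=2 (RAW on I0.r2 (WB@5)) EX@6 MEM@7 WB@8
I2 add r1 <- r3,r3: IF@3 ID@6 stall=0 (-) EX@7 MEM@8 WB@9
I3 mul r1 <- r2,r5: IF@6 ID@7 stall=1 (RAW on I1.r2 (WB@8)) EX@9 MEM@10 WB@11
I4 sub r4 <- r5,r1: IF@7 ID@9 stall=2 (RAW on I3.r1 (WB@11)) EX@12 MEM@13 WB@14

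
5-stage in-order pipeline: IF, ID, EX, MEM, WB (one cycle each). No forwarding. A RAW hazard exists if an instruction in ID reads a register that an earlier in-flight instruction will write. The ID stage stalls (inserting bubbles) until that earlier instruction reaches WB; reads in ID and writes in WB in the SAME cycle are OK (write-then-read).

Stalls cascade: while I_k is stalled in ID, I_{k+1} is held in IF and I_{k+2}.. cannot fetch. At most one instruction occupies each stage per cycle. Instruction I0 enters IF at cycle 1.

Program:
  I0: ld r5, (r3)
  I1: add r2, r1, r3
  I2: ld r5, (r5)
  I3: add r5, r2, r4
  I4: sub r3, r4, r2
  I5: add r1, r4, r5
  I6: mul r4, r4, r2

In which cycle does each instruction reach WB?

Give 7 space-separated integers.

Answer: 5 6 8 9 10 12 13

Derivation:
I0 ld r5 <- r3: IF@1 ID@2 stall=0 (-) EX@3 MEM@4 WB@5
I1 add r2 <- r1,r3: IF@2 ID@3 stall=0 (-) EX@4 MEM@5 WB@6
I2 ld r5 <- r5: IF@3 ID@4 stall=1 (RAW on I0.r5 (WB@5)) EX@6 MEM@7 WB@8
I3 add r5 <- r2,r4: IF@4 ID@6 stall=0 (-) EX@7 MEM@8 WB@9
I4 sub r3 <- r4,r2: IF@6 ID@7 stall=0 (-) EX@8 MEM@9 WB@10
I5 add r1 <- r4,r5: IF@7 ID@8 stall=1 (RAW on I3.r5 (WB@9)) EX@10 MEM@11 WB@12
I6 mul r4 <- r4,r2: IF@8 ID@10 stall=0 (-) EX@11 MEM@12 WB@13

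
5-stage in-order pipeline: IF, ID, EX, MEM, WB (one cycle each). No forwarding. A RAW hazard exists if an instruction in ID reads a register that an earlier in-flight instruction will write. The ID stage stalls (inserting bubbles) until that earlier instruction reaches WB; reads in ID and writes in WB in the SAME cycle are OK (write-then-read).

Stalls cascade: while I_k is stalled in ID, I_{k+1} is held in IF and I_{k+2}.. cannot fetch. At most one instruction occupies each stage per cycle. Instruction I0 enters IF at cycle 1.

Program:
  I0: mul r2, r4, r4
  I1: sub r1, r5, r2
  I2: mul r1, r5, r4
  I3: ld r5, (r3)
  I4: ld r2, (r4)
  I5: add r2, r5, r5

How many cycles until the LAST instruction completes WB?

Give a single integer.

Answer: 13

Derivation:
I0 mul r2 <- r4,r4: IF@1 ID@2 stall=0 (-) EX@3 MEM@4 WB@5
I1 sub r1 <- r5,r2: IF@2 ID@3 stall=2 (RAW on I0.r2 (WB@5)) EX@6 MEM@7 WB@8
I2 mul r1 <- r5,r4: IF@3 ID@6 stall=0 (-) EX@7 MEM@8 WB@9
I3 ld r5 <- r3: IF@6 ID@7 stall=0 (-) EX@8 MEM@9 WB@10
I4 ld r2 <- r4: IF@7 ID@8 stall=0 (-) EX@9 MEM@10 WB@11
I5 add r2 <- r5,r5: IF@8 ID@9 stall=1 (RAW on I3.r5 (WB@10)) EX@11 MEM@12 WB@13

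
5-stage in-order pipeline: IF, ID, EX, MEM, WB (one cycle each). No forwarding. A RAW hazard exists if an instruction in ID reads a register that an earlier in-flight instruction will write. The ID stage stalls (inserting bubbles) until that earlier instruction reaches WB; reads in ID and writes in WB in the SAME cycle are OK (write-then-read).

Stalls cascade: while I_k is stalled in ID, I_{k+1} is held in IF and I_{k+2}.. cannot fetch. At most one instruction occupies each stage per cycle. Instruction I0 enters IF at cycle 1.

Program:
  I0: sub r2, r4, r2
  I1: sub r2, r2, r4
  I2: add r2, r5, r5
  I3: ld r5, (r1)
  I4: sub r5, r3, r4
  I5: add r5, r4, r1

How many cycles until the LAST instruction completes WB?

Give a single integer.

Answer: 12

Derivation:
I0 sub r2 <- r4,r2: IF@1 ID@2 stall=0 (-) EX@3 MEM@4 WB@5
I1 sub r2 <- r2,r4: IF@2 ID@3 stall=2 (RAW on I0.r2 (WB@5)) EX@6 MEM@7 WB@8
I2 add r2 <- r5,r5: IF@3 ID@6 stall=0 (-) EX@7 MEM@8 WB@9
I3 ld r5 <- r1: IF@6 ID@7 stall=0 (-) EX@8 MEM@9 WB@10
I4 sub r5 <- r3,r4: IF@7 ID@8 stall=0 (-) EX@9 MEM@10 WB@11
I5 add r5 <- r4,r1: IF@8 ID@9 stall=0 (-) EX@10 MEM@11 WB@12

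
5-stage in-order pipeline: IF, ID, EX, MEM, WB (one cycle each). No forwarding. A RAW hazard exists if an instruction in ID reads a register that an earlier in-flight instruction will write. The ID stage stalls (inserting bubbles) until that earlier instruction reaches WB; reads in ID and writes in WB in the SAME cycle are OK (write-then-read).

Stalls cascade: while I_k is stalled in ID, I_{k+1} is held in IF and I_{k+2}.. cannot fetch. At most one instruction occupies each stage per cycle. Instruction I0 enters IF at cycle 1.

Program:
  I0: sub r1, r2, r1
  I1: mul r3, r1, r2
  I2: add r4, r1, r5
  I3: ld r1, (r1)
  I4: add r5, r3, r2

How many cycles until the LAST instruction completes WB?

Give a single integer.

Answer: 11

Derivation:
I0 sub r1 <- r2,r1: IF@1 ID@2 stall=0 (-) EX@3 MEM@4 WB@5
I1 mul r3 <- r1,r2: IF@2 ID@3 stall=2 (RAW on I0.r1 (WB@5)) EX@6 MEM@7 WB@8
I2 add r4 <- r1,r5: IF@3 ID@6 stall=0 (-) EX@7 MEM@8 WB@9
I3 ld r1 <- r1: IF@6 ID@7 stall=0 (-) EX@8 MEM@9 WB@10
I4 add r5 <- r3,r2: IF@7 ID@8 stall=0 (-) EX@9 MEM@10 WB@11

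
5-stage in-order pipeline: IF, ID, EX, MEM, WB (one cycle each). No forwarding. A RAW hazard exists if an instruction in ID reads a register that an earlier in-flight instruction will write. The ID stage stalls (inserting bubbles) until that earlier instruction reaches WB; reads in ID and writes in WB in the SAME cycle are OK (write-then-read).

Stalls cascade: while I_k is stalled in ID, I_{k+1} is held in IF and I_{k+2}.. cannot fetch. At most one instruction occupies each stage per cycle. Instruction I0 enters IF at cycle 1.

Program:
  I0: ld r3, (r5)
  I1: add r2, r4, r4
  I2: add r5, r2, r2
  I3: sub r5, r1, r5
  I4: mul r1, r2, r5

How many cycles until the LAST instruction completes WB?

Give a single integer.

I0 ld r3 <- r5: IF@1 ID@2 stall=0 (-) EX@3 MEM@4 WB@5
I1 add r2 <- r4,r4: IF@2 ID@3 stall=0 (-) EX@4 MEM@5 WB@6
I2 add r5 <- r2,r2: IF@3 ID@4 stall=2 (RAW on I1.r2 (WB@6)) EX@7 MEM@8 WB@9
I3 sub r5 <- r1,r5: IF@4 ID@7 stall=2 (RAW on I2.r5 (WB@9)) EX@10 MEM@11 WB@12
I4 mul r1 <- r2,r5: IF@7 ID@10 stall=2 (RAW on I3.r5 (WB@12)) EX@13 MEM@14 WB@15

Answer: 15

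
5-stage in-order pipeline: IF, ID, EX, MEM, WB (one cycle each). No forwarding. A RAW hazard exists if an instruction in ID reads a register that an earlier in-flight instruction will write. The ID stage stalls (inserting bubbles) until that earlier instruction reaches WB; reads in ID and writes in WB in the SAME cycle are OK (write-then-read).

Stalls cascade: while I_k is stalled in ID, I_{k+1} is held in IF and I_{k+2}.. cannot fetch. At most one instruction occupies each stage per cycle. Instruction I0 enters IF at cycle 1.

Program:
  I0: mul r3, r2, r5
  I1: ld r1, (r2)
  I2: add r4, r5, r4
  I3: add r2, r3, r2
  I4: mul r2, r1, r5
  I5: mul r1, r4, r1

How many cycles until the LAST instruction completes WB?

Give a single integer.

Answer: 10

Derivation:
I0 mul r3 <- r2,r5: IF@1 ID@2 stall=0 (-) EX@3 MEM@4 WB@5
I1 ld r1 <- r2: IF@2 ID@3 stall=0 (-) EX@4 MEM@5 WB@6
I2 add r4 <- r5,r4: IF@3 ID@4 stall=0 (-) EX@5 MEM@6 WB@7
I3 add r2 <- r3,r2: IF@4 ID@5 stall=0 (-) EX@6 MEM@7 WB@8
I4 mul r2 <- r1,r5: IF@5 ID@6 stall=0 (-) EX@7 MEM@8 WB@9
I5 mul r1 <- r4,r1: IF@6 ID@7 stall=0 (-) EX@8 MEM@9 WB@10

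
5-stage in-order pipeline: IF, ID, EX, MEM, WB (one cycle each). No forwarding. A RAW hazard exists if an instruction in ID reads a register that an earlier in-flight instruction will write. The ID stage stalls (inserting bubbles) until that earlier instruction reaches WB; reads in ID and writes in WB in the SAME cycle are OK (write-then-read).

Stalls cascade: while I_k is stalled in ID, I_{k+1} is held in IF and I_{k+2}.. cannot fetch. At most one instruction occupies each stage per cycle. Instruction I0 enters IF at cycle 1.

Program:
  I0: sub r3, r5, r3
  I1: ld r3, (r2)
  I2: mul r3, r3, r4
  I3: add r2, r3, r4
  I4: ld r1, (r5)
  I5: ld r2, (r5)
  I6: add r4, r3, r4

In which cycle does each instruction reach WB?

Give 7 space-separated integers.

I0 sub r3 <- r5,r3: IF@1 ID@2 stall=0 (-) EX@3 MEM@4 WB@5
I1 ld r3 <- r2: IF@2 ID@3 stall=0 (-) EX@4 MEM@5 WB@6
I2 mul r3 <- r3,r4: IF@3 ID@4 stall=2 (RAW on I1.r3 (WB@6)) EX@7 MEM@8 WB@9
I3 add r2 <- r3,r4: IF@4 ID@7 stall=2 (RAW on I2.r3 (WB@9)) EX@10 MEM@11 WB@12
I4 ld r1 <- r5: IF@7 ID@10 stall=0 (-) EX@11 MEM@12 WB@13
I5 ld r2 <- r5: IF@10 ID@11 stall=0 (-) EX@12 MEM@13 WB@14
I6 add r4 <- r3,r4: IF@11 ID@12 stall=0 (-) EX@13 MEM@14 WB@15

Answer: 5 6 9 12 13 14 15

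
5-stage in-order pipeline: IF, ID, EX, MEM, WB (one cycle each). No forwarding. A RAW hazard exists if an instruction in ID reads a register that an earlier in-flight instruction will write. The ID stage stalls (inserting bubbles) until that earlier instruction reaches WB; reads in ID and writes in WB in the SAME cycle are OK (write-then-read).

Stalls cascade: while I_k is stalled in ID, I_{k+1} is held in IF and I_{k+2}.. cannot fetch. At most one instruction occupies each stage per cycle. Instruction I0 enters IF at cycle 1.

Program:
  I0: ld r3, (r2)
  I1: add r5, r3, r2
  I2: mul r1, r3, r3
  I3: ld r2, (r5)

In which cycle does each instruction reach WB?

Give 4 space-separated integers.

I0 ld r3 <- r2: IF@1 ID@2 stall=0 (-) EX@3 MEM@4 WB@5
I1 add r5 <- r3,r2: IF@2 ID@3 stall=2 (RAW on I0.r3 (WB@5)) EX@6 MEM@7 WB@8
I2 mul r1 <- r3,r3: IF@3 ID@6 stall=0 (-) EX@7 MEM@8 WB@9
I3 ld r2 <- r5: IF@6 ID@7 stall=1 (RAW on I1.r5 (WB@8)) EX@9 MEM@10 WB@11

Answer: 5 8 9 11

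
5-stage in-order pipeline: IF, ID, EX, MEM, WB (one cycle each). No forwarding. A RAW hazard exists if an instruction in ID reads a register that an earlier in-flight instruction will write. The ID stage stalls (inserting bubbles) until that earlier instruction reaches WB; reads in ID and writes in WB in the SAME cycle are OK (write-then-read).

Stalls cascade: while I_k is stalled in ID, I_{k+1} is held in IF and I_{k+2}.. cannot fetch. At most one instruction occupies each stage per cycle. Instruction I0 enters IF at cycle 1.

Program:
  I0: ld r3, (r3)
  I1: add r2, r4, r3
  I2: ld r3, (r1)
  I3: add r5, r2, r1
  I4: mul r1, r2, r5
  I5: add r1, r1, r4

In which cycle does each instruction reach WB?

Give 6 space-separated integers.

Answer: 5 8 9 11 14 17

Derivation:
I0 ld r3 <- r3: IF@1 ID@2 stall=0 (-) EX@3 MEM@4 WB@5
I1 add r2 <- r4,r3: IF@2 ID@3 stall=2 (RAW on I0.r3 (WB@5)) EX@6 MEM@7 WB@8
I2 ld r3 <- r1: IF@3 ID@6 stall=0 (-) EX@7 MEM@8 WB@9
I3 add r5 <- r2,r1: IF@6 ID@7 stall=1 (RAW on I1.r2 (WB@8)) EX@9 MEM@10 WB@11
I4 mul r1 <- r2,r5: IF@7 ID@9 stall=2 (RAW on I3.r5 (WB@11)) EX@12 MEM@13 WB@14
I5 add r1 <- r1,r4: IF@9 ID@12 stall=2 (RAW on I4.r1 (WB@14)) EX@15 MEM@16 WB@17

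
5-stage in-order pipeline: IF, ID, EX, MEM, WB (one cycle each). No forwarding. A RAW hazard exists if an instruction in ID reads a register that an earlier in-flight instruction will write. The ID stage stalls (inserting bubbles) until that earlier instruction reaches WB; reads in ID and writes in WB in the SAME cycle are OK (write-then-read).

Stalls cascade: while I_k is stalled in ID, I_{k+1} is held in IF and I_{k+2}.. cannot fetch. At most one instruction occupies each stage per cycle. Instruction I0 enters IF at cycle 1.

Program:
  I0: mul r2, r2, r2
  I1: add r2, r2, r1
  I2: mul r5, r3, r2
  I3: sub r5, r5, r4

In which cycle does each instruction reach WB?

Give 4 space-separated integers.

Answer: 5 8 11 14

Derivation:
I0 mul r2 <- r2,r2: IF@1 ID@2 stall=0 (-) EX@3 MEM@4 WB@5
I1 add r2 <- r2,r1: IF@2 ID@3 stall=2 (RAW on I0.r2 (WB@5)) EX@6 MEM@7 WB@8
I2 mul r5 <- r3,r2: IF@3 ID@6 stall=2 (RAW on I1.r2 (WB@8)) EX@9 MEM@10 WB@11
I3 sub r5 <- r5,r4: IF@6 ID@9 stall=2 (RAW on I2.r5 (WB@11)) EX@12 MEM@13 WB@14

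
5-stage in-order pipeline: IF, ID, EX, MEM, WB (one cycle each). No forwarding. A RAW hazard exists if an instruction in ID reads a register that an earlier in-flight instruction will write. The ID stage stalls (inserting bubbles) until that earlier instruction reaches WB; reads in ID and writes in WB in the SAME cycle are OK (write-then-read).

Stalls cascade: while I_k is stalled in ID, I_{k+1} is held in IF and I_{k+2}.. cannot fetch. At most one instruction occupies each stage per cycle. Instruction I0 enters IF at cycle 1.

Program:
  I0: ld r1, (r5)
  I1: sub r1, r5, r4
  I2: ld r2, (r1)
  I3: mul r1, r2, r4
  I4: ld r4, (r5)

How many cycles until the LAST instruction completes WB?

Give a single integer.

Answer: 13

Derivation:
I0 ld r1 <- r5: IF@1 ID@2 stall=0 (-) EX@3 MEM@4 WB@5
I1 sub r1 <- r5,r4: IF@2 ID@3 stall=0 (-) EX@4 MEM@5 WB@6
I2 ld r2 <- r1: IF@3 ID@4 stall=2 (RAW on I1.r1 (WB@6)) EX@7 MEM@8 WB@9
I3 mul r1 <- r2,r4: IF@4 ID@7 stall=2 (RAW on I2.r2 (WB@9)) EX@10 MEM@11 WB@12
I4 ld r4 <- r5: IF@7 ID@10 stall=0 (-) EX@11 MEM@12 WB@13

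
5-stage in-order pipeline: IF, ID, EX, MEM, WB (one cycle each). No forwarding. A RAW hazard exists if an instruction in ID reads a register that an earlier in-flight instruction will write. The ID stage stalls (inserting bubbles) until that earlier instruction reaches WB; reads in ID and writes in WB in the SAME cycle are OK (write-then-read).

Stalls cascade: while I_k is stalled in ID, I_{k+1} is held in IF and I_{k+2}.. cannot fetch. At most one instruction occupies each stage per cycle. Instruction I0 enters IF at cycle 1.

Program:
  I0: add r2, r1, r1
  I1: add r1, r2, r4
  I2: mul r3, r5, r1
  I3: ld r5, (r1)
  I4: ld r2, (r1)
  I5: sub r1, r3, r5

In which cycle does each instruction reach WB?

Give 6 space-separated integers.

Answer: 5 8 11 12 13 15

Derivation:
I0 add r2 <- r1,r1: IF@1 ID@2 stall=0 (-) EX@3 MEM@4 WB@5
I1 add r1 <- r2,r4: IF@2 ID@3 stall=2 (RAW on I0.r2 (WB@5)) EX@6 MEM@7 WB@8
I2 mul r3 <- r5,r1: IF@3 ID@6 stall=2 (RAW on I1.r1 (WB@8)) EX@9 MEM@10 WB@11
I3 ld r5 <- r1: IF@6 ID@9 stall=0 (-) EX@10 MEM@11 WB@12
I4 ld r2 <- r1: IF@9 ID@10 stall=0 (-) EX@11 MEM@12 WB@13
I5 sub r1 <- r3,r5: IF@10 ID@11 stall=1 (RAW on I3.r5 (WB@12)) EX@13 MEM@14 WB@15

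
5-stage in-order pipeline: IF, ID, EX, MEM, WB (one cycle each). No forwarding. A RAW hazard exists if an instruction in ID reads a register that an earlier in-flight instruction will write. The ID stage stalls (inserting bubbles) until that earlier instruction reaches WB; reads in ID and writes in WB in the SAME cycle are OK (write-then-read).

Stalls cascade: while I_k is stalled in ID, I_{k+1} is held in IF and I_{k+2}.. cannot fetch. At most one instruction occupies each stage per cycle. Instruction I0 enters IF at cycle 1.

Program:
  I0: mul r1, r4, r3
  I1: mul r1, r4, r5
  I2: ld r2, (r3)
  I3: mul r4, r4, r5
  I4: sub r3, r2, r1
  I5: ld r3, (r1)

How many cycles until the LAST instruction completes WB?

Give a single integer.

Answer: 11

Derivation:
I0 mul r1 <- r4,r3: IF@1 ID@2 stall=0 (-) EX@3 MEM@4 WB@5
I1 mul r1 <- r4,r5: IF@2 ID@3 stall=0 (-) EX@4 MEM@5 WB@6
I2 ld r2 <- r3: IF@3 ID@4 stall=0 (-) EX@5 MEM@6 WB@7
I3 mul r4 <- r4,r5: IF@4 ID@5 stall=0 (-) EX@6 MEM@7 WB@8
I4 sub r3 <- r2,r1: IF@5 ID@6 stall=1 (RAW on I2.r2 (WB@7)) EX@8 MEM@9 WB@10
I5 ld r3 <- r1: IF@6 ID@8 stall=0 (-) EX@9 MEM@10 WB@11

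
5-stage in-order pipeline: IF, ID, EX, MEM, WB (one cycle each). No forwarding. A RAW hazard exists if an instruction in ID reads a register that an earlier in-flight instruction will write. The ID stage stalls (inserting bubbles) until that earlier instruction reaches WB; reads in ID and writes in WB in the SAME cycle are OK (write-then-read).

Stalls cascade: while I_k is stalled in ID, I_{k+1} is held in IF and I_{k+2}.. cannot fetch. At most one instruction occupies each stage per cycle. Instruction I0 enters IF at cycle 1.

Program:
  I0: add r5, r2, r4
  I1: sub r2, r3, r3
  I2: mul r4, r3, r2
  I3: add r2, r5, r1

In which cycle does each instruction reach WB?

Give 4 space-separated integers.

I0 add r5 <- r2,r4: IF@1 ID@2 stall=0 (-) EX@3 MEM@4 WB@5
I1 sub r2 <- r3,r3: IF@2 ID@3 stall=0 (-) EX@4 MEM@5 WB@6
I2 mul r4 <- r3,r2: IF@3 ID@4 stall=2 (RAW on I1.r2 (WB@6)) EX@7 MEM@8 WB@9
I3 add r2 <- r5,r1: IF@4 ID@7 stall=0 (-) EX@8 MEM@9 WB@10

Answer: 5 6 9 10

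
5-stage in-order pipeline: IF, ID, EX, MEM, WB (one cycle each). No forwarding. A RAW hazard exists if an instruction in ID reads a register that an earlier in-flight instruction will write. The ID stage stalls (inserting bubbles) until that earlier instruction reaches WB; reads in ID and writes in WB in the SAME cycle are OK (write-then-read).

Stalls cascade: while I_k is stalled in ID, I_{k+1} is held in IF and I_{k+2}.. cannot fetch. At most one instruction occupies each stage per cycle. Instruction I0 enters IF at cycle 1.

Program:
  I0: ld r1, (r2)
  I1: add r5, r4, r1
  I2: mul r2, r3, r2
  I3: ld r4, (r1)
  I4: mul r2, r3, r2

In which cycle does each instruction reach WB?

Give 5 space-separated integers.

I0 ld r1 <- r2: IF@1 ID@2 stall=0 (-) EX@3 MEM@4 WB@5
I1 add r5 <- r4,r1: IF@2 ID@3 stall=2 (RAW on I0.r1 (WB@5)) EX@6 MEM@7 WB@8
I2 mul r2 <- r3,r2: IF@3 ID@6 stall=0 (-) EX@7 MEM@8 WB@9
I3 ld r4 <- r1: IF@6 ID@7 stall=0 (-) EX@8 MEM@9 WB@10
I4 mul r2 <- r3,r2: IF@7 ID@8 stall=1 (RAW on I2.r2 (WB@9)) EX@10 MEM@11 WB@12

Answer: 5 8 9 10 12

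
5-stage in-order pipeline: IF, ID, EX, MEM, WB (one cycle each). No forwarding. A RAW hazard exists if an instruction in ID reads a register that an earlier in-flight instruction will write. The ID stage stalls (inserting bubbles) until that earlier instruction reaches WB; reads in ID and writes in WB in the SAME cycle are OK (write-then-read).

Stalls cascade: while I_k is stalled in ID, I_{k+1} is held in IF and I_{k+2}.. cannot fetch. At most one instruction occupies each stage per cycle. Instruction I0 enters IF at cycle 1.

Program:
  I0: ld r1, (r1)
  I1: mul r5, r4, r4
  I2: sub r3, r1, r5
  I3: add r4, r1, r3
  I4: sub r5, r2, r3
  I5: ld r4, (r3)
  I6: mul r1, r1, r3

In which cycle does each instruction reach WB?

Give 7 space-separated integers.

Answer: 5 6 9 12 13 14 15

Derivation:
I0 ld r1 <- r1: IF@1 ID@2 stall=0 (-) EX@3 MEM@4 WB@5
I1 mul r5 <- r4,r4: IF@2 ID@3 stall=0 (-) EX@4 MEM@5 WB@6
I2 sub r3 <- r1,r5: IF@3 ID@4 stall=2 (RAW on I1.r5 (WB@6)) EX@7 MEM@8 WB@9
I3 add r4 <- r1,r3: IF@4 ID@7 stall=2 (RAW on I2.r3 (WB@9)) EX@10 MEM@11 WB@12
I4 sub r5 <- r2,r3: IF@7 ID@10 stall=0 (-) EX@11 MEM@12 WB@13
I5 ld r4 <- r3: IF@10 ID@11 stall=0 (-) EX@12 MEM@13 WB@14
I6 mul r1 <- r1,r3: IF@11 ID@12 stall=0 (-) EX@13 MEM@14 WB@15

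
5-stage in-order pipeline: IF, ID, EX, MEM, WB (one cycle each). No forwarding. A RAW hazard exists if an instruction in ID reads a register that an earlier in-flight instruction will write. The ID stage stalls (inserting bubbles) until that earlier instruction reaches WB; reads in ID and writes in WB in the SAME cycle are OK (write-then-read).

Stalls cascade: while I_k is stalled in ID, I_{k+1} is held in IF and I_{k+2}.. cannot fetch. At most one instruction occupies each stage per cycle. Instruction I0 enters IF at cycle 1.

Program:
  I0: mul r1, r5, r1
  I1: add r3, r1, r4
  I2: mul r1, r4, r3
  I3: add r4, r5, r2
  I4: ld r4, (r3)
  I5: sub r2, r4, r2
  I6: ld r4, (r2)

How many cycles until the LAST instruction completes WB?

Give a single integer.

I0 mul r1 <- r5,r1: IF@1 ID@2 stall=0 (-) EX@3 MEM@4 WB@5
I1 add r3 <- r1,r4: IF@2 ID@3 stall=2 (RAW on I0.r1 (WB@5)) EX@6 MEM@7 WB@8
I2 mul r1 <- r4,r3: IF@3 ID@6 stall=2 (RAW on I1.r3 (WB@8)) EX@9 MEM@10 WB@11
I3 add r4 <- r5,r2: IF@6 ID@9 stall=0 (-) EX@10 MEM@11 WB@12
I4 ld r4 <- r3: IF@9 ID@10 stall=0 (-) EX@11 MEM@12 WB@13
I5 sub r2 <- r4,r2: IF@10 ID@11 stall=2 (RAW on I4.r4 (WB@13)) EX@14 MEM@15 WB@16
I6 ld r4 <- r2: IF@11 ID@14 stall=2 (RAW on I5.r2 (WB@16)) EX@17 MEM@18 WB@19

Answer: 19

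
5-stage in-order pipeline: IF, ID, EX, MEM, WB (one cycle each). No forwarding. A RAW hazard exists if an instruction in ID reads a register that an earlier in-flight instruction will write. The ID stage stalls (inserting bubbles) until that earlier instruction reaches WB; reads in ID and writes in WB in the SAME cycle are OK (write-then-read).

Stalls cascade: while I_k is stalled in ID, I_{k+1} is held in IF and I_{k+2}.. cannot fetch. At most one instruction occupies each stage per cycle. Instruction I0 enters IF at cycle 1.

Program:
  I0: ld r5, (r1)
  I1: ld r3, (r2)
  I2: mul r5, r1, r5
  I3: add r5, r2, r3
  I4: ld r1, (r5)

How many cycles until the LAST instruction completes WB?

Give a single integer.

Answer: 12

Derivation:
I0 ld r5 <- r1: IF@1 ID@2 stall=0 (-) EX@3 MEM@4 WB@5
I1 ld r3 <- r2: IF@2 ID@3 stall=0 (-) EX@4 MEM@5 WB@6
I2 mul r5 <- r1,r5: IF@3 ID@4 stall=1 (RAW on I0.r5 (WB@5)) EX@6 MEM@7 WB@8
I3 add r5 <- r2,r3: IF@4 ID@6 stall=0 (-) EX@7 MEM@8 WB@9
I4 ld r1 <- r5: IF@6 ID@7 stall=2 (RAW on I3.r5 (WB@9)) EX@10 MEM@11 WB@12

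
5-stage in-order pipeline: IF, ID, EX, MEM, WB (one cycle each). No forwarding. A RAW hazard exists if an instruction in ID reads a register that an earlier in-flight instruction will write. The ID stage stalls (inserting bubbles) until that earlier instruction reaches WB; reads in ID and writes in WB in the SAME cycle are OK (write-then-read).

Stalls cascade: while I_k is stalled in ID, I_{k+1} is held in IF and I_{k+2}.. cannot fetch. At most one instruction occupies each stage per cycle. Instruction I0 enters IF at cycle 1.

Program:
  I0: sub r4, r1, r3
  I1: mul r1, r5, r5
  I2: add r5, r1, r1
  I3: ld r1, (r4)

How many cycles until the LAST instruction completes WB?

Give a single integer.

I0 sub r4 <- r1,r3: IF@1 ID@2 stall=0 (-) EX@3 MEM@4 WB@5
I1 mul r1 <- r5,r5: IF@2 ID@3 stall=0 (-) EX@4 MEM@5 WB@6
I2 add r5 <- r1,r1: IF@3 ID@4 stall=2 (RAW on I1.r1 (WB@6)) EX@7 MEM@8 WB@9
I3 ld r1 <- r4: IF@4 ID@7 stall=0 (-) EX@8 MEM@9 WB@10

Answer: 10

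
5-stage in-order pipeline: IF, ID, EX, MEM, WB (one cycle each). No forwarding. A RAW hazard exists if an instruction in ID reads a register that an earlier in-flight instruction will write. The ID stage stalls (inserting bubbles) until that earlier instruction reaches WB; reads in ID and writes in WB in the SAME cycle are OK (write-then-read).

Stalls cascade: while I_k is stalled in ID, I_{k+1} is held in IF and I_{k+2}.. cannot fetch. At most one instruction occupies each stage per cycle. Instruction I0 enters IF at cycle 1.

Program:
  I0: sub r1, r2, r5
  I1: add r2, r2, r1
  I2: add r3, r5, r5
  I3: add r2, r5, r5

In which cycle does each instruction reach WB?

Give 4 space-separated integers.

I0 sub r1 <- r2,r5: IF@1 ID@2 stall=0 (-) EX@3 MEM@4 WB@5
I1 add r2 <- r2,r1: IF@2 ID@3 stall=2 (RAW on I0.r1 (WB@5)) EX@6 MEM@7 WB@8
I2 add r3 <- r5,r5: IF@3 ID@6 stall=0 (-) EX@7 MEM@8 WB@9
I3 add r2 <- r5,r5: IF@6 ID@7 stall=0 (-) EX@8 MEM@9 WB@10

Answer: 5 8 9 10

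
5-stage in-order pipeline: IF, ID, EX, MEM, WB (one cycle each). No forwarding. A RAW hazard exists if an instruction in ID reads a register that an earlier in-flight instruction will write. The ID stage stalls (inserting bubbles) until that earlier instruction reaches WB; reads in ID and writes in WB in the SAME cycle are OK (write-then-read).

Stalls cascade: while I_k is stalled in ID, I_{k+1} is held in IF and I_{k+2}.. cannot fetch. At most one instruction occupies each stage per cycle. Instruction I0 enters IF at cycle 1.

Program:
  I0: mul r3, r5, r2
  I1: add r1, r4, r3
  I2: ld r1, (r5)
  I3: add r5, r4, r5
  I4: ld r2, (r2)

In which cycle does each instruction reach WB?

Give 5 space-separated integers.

I0 mul r3 <- r5,r2: IF@1 ID@2 stall=0 (-) EX@3 MEM@4 WB@5
I1 add r1 <- r4,r3: IF@2 ID@3 stall=2 (RAW on I0.r3 (WB@5)) EX@6 MEM@7 WB@8
I2 ld r1 <- r5: IF@3 ID@6 stall=0 (-) EX@7 MEM@8 WB@9
I3 add r5 <- r4,r5: IF@6 ID@7 stall=0 (-) EX@8 MEM@9 WB@10
I4 ld r2 <- r2: IF@7 ID@8 stall=0 (-) EX@9 MEM@10 WB@11

Answer: 5 8 9 10 11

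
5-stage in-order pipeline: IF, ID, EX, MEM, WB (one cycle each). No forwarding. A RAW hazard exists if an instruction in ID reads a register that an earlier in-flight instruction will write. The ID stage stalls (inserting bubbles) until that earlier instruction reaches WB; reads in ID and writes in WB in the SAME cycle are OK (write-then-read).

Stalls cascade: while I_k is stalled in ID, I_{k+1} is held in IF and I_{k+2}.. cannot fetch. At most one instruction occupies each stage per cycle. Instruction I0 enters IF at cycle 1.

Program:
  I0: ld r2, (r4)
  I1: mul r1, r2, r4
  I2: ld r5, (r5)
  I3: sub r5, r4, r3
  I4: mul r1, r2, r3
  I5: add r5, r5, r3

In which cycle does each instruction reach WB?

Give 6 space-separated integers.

Answer: 5 8 9 10 11 13

Derivation:
I0 ld r2 <- r4: IF@1 ID@2 stall=0 (-) EX@3 MEM@4 WB@5
I1 mul r1 <- r2,r4: IF@2 ID@3 stall=2 (RAW on I0.r2 (WB@5)) EX@6 MEM@7 WB@8
I2 ld r5 <- r5: IF@3 ID@6 stall=0 (-) EX@7 MEM@8 WB@9
I3 sub r5 <- r4,r3: IF@6 ID@7 stall=0 (-) EX@8 MEM@9 WB@10
I4 mul r1 <- r2,r3: IF@7 ID@8 stall=0 (-) EX@9 MEM@10 WB@11
I5 add r5 <- r5,r3: IF@8 ID@9 stall=1 (RAW on I3.r5 (WB@10)) EX@11 MEM@12 WB@13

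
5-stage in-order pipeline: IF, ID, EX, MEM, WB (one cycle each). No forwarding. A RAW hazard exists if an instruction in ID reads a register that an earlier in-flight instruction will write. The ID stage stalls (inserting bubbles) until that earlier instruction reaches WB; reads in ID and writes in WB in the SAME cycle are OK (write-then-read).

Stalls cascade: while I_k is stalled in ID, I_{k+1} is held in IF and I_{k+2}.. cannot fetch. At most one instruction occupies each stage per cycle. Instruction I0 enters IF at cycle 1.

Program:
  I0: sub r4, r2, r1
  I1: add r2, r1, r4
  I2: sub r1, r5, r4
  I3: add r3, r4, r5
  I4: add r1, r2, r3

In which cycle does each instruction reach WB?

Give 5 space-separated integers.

I0 sub r4 <- r2,r1: IF@1 ID@2 stall=0 (-) EX@3 MEM@4 WB@5
I1 add r2 <- r1,r4: IF@2 ID@3 stall=2 (RAW on I0.r4 (WB@5)) EX@6 MEM@7 WB@8
I2 sub r1 <- r5,r4: IF@3 ID@6 stall=0 (-) EX@7 MEM@8 WB@9
I3 add r3 <- r4,r5: IF@6 ID@7 stall=0 (-) EX@8 MEM@9 WB@10
I4 add r1 <- r2,r3: IF@7 ID@8 stall=2 (RAW on I3.r3 (WB@10)) EX@11 MEM@12 WB@13

Answer: 5 8 9 10 13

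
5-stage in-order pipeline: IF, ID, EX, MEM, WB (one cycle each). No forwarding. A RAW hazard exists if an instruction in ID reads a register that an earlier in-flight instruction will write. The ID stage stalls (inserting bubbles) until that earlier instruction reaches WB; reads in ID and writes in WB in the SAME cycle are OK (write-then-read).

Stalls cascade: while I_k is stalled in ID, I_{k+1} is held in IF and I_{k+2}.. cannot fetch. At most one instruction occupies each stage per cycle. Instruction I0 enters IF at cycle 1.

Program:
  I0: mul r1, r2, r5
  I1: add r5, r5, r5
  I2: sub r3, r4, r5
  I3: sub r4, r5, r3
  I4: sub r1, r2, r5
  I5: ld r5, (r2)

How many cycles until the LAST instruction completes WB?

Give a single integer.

Answer: 14

Derivation:
I0 mul r1 <- r2,r5: IF@1 ID@2 stall=0 (-) EX@3 MEM@4 WB@5
I1 add r5 <- r5,r5: IF@2 ID@3 stall=0 (-) EX@4 MEM@5 WB@6
I2 sub r3 <- r4,r5: IF@3 ID@4 stall=2 (RAW on I1.r5 (WB@6)) EX@7 MEM@8 WB@9
I3 sub r4 <- r5,r3: IF@4 ID@7 stall=2 (RAW on I2.r3 (WB@9)) EX@10 MEM@11 WB@12
I4 sub r1 <- r2,r5: IF@7 ID@10 stall=0 (-) EX@11 MEM@12 WB@13
I5 ld r5 <- r2: IF@10 ID@11 stall=0 (-) EX@12 MEM@13 WB@14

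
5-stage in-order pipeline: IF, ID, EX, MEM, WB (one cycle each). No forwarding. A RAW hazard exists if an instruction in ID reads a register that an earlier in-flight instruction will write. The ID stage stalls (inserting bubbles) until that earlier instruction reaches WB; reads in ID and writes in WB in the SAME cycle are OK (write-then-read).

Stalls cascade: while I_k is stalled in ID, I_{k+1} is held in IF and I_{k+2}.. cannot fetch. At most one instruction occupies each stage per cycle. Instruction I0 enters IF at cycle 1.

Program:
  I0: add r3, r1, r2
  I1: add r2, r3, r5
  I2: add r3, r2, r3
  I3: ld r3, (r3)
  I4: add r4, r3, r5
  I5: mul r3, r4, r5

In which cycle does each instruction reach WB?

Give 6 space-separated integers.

Answer: 5 8 11 14 17 20

Derivation:
I0 add r3 <- r1,r2: IF@1 ID@2 stall=0 (-) EX@3 MEM@4 WB@5
I1 add r2 <- r3,r5: IF@2 ID@3 stall=2 (RAW on I0.r3 (WB@5)) EX@6 MEM@7 WB@8
I2 add r3 <- r2,r3: IF@3 ID@6 stall=2 (RAW on I1.r2 (WB@8)) EX@9 MEM@10 WB@11
I3 ld r3 <- r3: IF@6 ID@9 stall=2 (RAW on I2.r3 (WB@11)) EX@12 MEM@13 WB@14
I4 add r4 <- r3,r5: IF@9 ID@12 stall=2 (RAW on I3.r3 (WB@14)) EX@15 MEM@16 WB@17
I5 mul r3 <- r4,r5: IF@12 ID@15 stall=2 (RAW on I4.r4 (WB@17)) EX@18 MEM@19 WB@20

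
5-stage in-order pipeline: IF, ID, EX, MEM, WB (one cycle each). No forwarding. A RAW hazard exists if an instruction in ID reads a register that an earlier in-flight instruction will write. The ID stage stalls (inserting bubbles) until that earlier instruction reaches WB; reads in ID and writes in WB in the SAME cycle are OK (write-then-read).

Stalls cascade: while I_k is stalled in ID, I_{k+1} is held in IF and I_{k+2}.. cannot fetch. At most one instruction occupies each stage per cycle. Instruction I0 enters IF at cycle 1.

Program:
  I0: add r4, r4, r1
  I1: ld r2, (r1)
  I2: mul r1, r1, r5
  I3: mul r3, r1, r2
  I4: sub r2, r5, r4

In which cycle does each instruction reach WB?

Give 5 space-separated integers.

I0 add r4 <- r4,r1: IF@1 ID@2 stall=0 (-) EX@3 MEM@4 WB@5
I1 ld r2 <- r1: IF@2 ID@3 stall=0 (-) EX@4 MEM@5 WB@6
I2 mul r1 <- r1,r5: IF@3 ID@4 stall=0 (-) EX@5 MEM@6 WB@7
I3 mul r3 <- r1,r2: IF@4 ID@5 stall=2 (RAW on I2.r1 (WB@7)) EX@8 MEM@9 WB@10
I4 sub r2 <- r5,r4: IF@5 ID@8 stall=0 (-) EX@9 MEM@10 WB@11

Answer: 5 6 7 10 11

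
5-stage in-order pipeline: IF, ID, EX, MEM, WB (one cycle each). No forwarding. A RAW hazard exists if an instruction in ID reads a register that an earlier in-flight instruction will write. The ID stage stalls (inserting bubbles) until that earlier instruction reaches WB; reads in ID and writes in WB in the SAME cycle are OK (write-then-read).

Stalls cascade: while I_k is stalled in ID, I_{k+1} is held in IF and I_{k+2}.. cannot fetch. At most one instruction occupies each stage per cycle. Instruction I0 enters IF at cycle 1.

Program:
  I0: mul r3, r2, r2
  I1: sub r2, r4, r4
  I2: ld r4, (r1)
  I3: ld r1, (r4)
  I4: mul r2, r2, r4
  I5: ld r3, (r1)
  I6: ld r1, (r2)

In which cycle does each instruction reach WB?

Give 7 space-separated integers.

I0 mul r3 <- r2,r2: IF@1 ID@2 stall=0 (-) EX@3 MEM@4 WB@5
I1 sub r2 <- r4,r4: IF@2 ID@3 stall=0 (-) EX@4 MEM@5 WB@6
I2 ld r4 <- r1: IF@3 ID@4 stall=0 (-) EX@5 MEM@6 WB@7
I3 ld r1 <- r4: IF@4 ID@5 stall=2 (RAW on I2.r4 (WB@7)) EX@8 MEM@9 WB@10
I4 mul r2 <- r2,r4: IF@5 ID@8 stall=0 (-) EX@9 MEM@10 WB@11
I5 ld r3 <- r1: IF@8 ID@9 stall=1 (RAW on I3.r1 (WB@10)) EX@11 MEM@12 WB@13
I6 ld r1 <- r2: IF@9 ID@11 stall=0 (-) EX@12 MEM@13 WB@14

Answer: 5 6 7 10 11 13 14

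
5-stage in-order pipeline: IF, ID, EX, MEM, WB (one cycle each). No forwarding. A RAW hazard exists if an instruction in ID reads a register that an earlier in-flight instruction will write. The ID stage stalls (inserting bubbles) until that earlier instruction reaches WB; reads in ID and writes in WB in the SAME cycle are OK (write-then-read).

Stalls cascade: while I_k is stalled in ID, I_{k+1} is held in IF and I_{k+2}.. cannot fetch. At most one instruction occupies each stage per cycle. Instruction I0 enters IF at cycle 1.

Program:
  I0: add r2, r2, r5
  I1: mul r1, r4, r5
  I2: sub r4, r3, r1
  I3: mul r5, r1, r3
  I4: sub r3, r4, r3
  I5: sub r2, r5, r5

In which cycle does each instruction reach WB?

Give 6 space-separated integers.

I0 add r2 <- r2,r5: IF@1 ID@2 stall=0 (-) EX@3 MEM@4 WB@5
I1 mul r1 <- r4,r5: IF@2 ID@3 stall=0 (-) EX@4 MEM@5 WB@6
I2 sub r4 <- r3,r1: IF@3 ID@4 stall=2 (RAW on I1.r1 (WB@6)) EX@7 MEM@8 WB@9
I3 mul r5 <- r1,r3: IF@4 ID@7 stall=0 (-) EX@8 MEM@9 WB@10
I4 sub r3 <- r4,r3: IF@7 ID@8 stall=1 (RAW on I2.r4 (WB@9)) EX@10 MEM@11 WB@12
I5 sub r2 <- r5,r5: IF@8 ID@10 stall=0 (-) EX@11 MEM@12 WB@13

Answer: 5 6 9 10 12 13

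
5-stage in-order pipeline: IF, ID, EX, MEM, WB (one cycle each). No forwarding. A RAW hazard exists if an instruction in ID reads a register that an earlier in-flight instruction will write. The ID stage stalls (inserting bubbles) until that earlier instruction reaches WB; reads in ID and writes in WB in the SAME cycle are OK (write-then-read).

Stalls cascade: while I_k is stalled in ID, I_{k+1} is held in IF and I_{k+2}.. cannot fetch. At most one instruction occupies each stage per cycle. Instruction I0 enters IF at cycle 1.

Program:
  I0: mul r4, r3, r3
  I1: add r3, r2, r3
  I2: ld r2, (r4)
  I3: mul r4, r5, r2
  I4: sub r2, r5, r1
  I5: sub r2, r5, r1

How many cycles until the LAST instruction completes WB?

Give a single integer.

I0 mul r4 <- r3,r3: IF@1 ID@2 stall=0 (-) EX@3 MEM@4 WB@5
I1 add r3 <- r2,r3: IF@2 ID@3 stall=0 (-) EX@4 MEM@5 WB@6
I2 ld r2 <- r4: IF@3 ID@4 stall=1 (RAW on I0.r4 (WB@5)) EX@6 MEM@7 WB@8
I3 mul r4 <- r5,r2: IF@4 ID@6 stall=2 (RAW on I2.r2 (WB@8)) EX@9 MEM@10 WB@11
I4 sub r2 <- r5,r1: IF@6 ID@9 stall=0 (-) EX@10 MEM@11 WB@12
I5 sub r2 <- r5,r1: IF@9 ID@10 stall=0 (-) EX@11 MEM@12 WB@13

Answer: 13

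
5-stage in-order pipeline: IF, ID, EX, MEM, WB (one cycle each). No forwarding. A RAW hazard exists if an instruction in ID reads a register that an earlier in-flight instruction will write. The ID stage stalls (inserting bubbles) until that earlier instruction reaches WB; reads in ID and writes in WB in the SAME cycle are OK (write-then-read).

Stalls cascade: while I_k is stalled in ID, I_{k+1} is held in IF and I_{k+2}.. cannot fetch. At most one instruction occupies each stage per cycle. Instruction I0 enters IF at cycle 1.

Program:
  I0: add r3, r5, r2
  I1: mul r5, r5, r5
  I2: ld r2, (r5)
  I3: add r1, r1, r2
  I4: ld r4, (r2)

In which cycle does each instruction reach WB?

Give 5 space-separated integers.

I0 add r3 <- r5,r2: IF@1 ID@2 stall=0 (-) EX@3 MEM@4 WB@5
I1 mul r5 <- r5,r5: IF@2 ID@3 stall=0 (-) EX@4 MEM@5 WB@6
I2 ld r2 <- r5: IF@3 ID@4 stall=2 (RAW on I1.r5 (WB@6)) EX@7 MEM@8 WB@9
I3 add r1 <- r1,r2: IF@4 ID@7 stall=2 (RAW on I2.r2 (WB@9)) EX@10 MEM@11 WB@12
I4 ld r4 <- r2: IF@7 ID@10 stall=0 (-) EX@11 MEM@12 WB@13

Answer: 5 6 9 12 13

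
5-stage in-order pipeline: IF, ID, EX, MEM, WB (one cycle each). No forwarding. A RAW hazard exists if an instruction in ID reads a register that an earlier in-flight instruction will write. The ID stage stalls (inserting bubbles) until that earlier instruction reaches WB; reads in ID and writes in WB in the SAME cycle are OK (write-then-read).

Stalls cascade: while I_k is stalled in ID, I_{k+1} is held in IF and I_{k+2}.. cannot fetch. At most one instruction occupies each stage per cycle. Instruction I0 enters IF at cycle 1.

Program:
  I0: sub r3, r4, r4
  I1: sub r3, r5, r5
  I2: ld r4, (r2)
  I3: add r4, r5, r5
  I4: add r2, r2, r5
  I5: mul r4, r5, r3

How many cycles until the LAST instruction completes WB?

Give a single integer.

I0 sub r3 <- r4,r4: IF@1 ID@2 stall=0 (-) EX@3 MEM@4 WB@5
I1 sub r3 <- r5,r5: IF@2 ID@3 stall=0 (-) EX@4 MEM@5 WB@6
I2 ld r4 <- r2: IF@3 ID@4 stall=0 (-) EX@5 MEM@6 WB@7
I3 add r4 <- r5,r5: IF@4 ID@5 stall=0 (-) EX@6 MEM@7 WB@8
I4 add r2 <- r2,r5: IF@5 ID@6 stall=0 (-) EX@7 MEM@8 WB@9
I5 mul r4 <- r5,r3: IF@6 ID@7 stall=0 (-) EX@8 MEM@9 WB@10

Answer: 10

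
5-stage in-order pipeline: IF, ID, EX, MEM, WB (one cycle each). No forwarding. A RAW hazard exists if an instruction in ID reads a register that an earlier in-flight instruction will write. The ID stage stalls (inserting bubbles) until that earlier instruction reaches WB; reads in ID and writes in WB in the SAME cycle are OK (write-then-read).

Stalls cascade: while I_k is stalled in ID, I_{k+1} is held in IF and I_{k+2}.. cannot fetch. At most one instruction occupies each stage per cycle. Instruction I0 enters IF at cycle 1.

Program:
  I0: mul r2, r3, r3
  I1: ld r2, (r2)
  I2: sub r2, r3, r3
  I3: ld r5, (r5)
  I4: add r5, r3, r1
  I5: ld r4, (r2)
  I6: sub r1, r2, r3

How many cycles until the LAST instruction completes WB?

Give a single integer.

I0 mul r2 <- r3,r3: IF@1 ID@2 stall=0 (-) EX@3 MEM@4 WB@5
I1 ld r2 <- r2: IF@2 ID@3 stall=2 (RAW on I0.r2 (WB@5)) EX@6 MEM@7 WB@8
I2 sub r2 <- r3,r3: IF@3 ID@6 stall=0 (-) EX@7 MEM@8 WB@9
I3 ld r5 <- r5: IF@6 ID@7 stall=0 (-) EX@8 MEM@9 WB@10
I4 add r5 <- r3,r1: IF@7 ID@8 stall=0 (-) EX@9 MEM@10 WB@11
I5 ld r4 <- r2: IF@8 ID@9 stall=0 (-) EX@10 MEM@11 WB@12
I6 sub r1 <- r2,r3: IF@9 ID@10 stall=0 (-) EX@11 MEM@12 WB@13

Answer: 13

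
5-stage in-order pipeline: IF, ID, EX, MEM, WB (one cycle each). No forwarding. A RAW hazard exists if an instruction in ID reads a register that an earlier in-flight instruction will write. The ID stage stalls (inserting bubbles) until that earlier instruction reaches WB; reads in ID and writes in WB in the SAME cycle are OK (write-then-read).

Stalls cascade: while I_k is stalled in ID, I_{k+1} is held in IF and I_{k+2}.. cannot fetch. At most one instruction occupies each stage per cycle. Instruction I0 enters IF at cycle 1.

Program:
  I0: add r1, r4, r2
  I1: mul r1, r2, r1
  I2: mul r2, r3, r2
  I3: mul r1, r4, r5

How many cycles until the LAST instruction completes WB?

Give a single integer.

I0 add r1 <- r4,r2: IF@1 ID@2 stall=0 (-) EX@3 MEM@4 WB@5
I1 mul r1 <- r2,r1: IF@2 ID@3 stall=2 (RAW on I0.r1 (WB@5)) EX@6 MEM@7 WB@8
I2 mul r2 <- r3,r2: IF@3 ID@6 stall=0 (-) EX@7 MEM@8 WB@9
I3 mul r1 <- r4,r5: IF@6 ID@7 stall=0 (-) EX@8 MEM@9 WB@10

Answer: 10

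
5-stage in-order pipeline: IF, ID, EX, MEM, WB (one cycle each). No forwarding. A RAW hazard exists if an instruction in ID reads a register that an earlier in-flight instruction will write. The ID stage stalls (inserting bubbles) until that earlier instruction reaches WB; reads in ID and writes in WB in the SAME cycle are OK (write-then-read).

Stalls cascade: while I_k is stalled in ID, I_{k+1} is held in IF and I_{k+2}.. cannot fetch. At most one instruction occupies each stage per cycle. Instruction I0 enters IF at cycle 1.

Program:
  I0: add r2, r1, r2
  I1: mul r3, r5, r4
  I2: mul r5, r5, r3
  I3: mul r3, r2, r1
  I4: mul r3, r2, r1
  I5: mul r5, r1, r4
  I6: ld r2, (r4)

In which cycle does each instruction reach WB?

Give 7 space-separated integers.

Answer: 5 6 9 10 11 12 13

Derivation:
I0 add r2 <- r1,r2: IF@1 ID@2 stall=0 (-) EX@3 MEM@4 WB@5
I1 mul r3 <- r5,r4: IF@2 ID@3 stall=0 (-) EX@4 MEM@5 WB@6
I2 mul r5 <- r5,r3: IF@3 ID@4 stall=2 (RAW on I1.r3 (WB@6)) EX@7 MEM@8 WB@9
I3 mul r3 <- r2,r1: IF@4 ID@7 stall=0 (-) EX@8 MEM@9 WB@10
I4 mul r3 <- r2,r1: IF@7 ID@8 stall=0 (-) EX@9 MEM@10 WB@11
I5 mul r5 <- r1,r4: IF@8 ID@9 stall=0 (-) EX@10 MEM@11 WB@12
I6 ld r2 <- r4: IF@9 ID@10 stall=0 (-) EX@11 MEM@12 WB@13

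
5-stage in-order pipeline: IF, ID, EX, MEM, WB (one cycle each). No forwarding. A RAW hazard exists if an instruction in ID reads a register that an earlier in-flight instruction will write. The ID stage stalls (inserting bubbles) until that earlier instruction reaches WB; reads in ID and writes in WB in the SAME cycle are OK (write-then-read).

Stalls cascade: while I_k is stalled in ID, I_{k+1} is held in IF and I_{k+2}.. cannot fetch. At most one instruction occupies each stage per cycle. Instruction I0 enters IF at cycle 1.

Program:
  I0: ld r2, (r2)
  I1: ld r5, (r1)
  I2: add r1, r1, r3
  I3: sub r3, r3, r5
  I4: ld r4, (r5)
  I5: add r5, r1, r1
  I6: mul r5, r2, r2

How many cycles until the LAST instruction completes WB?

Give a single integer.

I0 ld r2 <- r2: IF@1 ID@2 stall=0 (-) EX@3 MEM@4 WB@5
I1 ld r5 <- r1: IF@2 ID@3 stall=0 (-) EX@4 MEM@5 WB@6
I2 add r1 <- r1,r3: IF@3 ID@4 stall=0 (-) EX@5 MEM@6 WB@7
I3 sub r3 <- r3,r5: IF@4 ID@5 stall=1 (RAW on I1.r5 (WB@6)) EX@7 MEM@8 WB@9
I4 ld r4 <- r5: IF@5 ID@7 stall=0 (-) EX@8 MEM@9 WB@10
I5 add r5 <- r1,r1: IF@7 ID@8 stall=0 (-) EX@9 MEM@10 WB@11
I6 mul r5 <- r2,r2: IF@8 ID@9 stall=0 (-) EX@10 MEM@11 WB@12

Answer: 12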